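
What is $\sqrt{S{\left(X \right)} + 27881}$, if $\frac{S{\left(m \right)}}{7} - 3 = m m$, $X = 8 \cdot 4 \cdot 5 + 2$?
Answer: $\sqrt{211610} \approx 460.01$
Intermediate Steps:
$X = 162$ ($X = 8 \cdot 20 + 2 = 160 + 2 = 162$)
$S{\left(m \right)} = 21 + 7 m^{2}$ ($S{\left(m \right)} = 21 + 7 m m = 21 + 7 m^{2}$)
$\sqrt{S{\left(X \right)} + 27881} = \sqrt{\left(21 + 7 \cdot 162^{2}\right) + 27881} = \sqrt{\left(21 + 7 \cdot 26244\right) + 27881} = \sqrt{\left(21 + 183708\right) + 27881} = \sqrt{183729 + 27881} = \sqrt{211610}$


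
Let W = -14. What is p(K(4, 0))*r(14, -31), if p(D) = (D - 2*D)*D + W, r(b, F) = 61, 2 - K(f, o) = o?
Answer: -1098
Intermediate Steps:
K(f, o) = 2 - o
p(D) = -14 - D**2 (p(D) = (D - 2*D)*D - 14 = (-D)*D - 14 = -D**2 - 14 = -14 - D**2)
p(K(4, 0))*r(14, -31) = (-14 - (2 - 1*0)**2)*61 = (-14 - (2 + 0)**2)*61 = (-14 - 1*2**2)*61 = (-14 - 1*4)*61 = (-14 - 4)*61 = -18*61 = -1098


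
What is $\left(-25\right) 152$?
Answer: $-3800$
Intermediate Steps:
$\left(-25\right) 152 = -3800$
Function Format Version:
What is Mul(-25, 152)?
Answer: -3800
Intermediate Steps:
Mul(-25, 152) = -3800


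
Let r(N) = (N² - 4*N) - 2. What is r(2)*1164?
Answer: -6984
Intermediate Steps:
r(N) = -2 + N² - 4*N
r(2)*1164 = (-2 + 2² - 4*2)*1164 = (-2 + 4 - 8)*1164 = -6*1164 = -6984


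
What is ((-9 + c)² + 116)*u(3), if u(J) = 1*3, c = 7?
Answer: 360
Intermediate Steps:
u(J) = 3
((-9 + c)² + 116)*u(3) = ((-9 + 7)² + 116)*3 = ((-2)² + 116)*3 = (4 + 116)*3 = 120*3 = 360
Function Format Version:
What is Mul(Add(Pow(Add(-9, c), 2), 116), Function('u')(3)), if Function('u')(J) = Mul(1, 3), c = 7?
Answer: 360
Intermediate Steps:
Function('u')(J) = 3
Mul(Add(Pow(Add(-9, c), 2), 116), Function('u')(3)) = Mul(Add(Pow(Add(-9, 7), 2), 116), 3) = Mul(Add(Pow(-2, 2), 116), 3) = Mul(Add(4, 116), 3) = Mul(120, 3) = 360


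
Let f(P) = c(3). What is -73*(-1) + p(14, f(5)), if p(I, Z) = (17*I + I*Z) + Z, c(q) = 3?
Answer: 356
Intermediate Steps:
f(P) = 3
p(I, Z) = Z + 17*I + I*Z
-73*(-1) + p(14, f(5)) = -73*(-1) + (3 + 17*14 + 14*3) = 73 + (3 + 238 + 42) = 73 + 283 = 356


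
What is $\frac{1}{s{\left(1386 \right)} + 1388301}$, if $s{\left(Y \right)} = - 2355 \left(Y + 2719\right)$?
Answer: $- \frac{1}{8278974} \approx -1.2079 \cdot 10^{-7}$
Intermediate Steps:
$s{\left(Y \right)} = -6403245 - 2355 Y$ ($s{\left(Y \right)} = - 2355 \left(2719 + Y\right) = -6403245 - 2355 Y$)
$\frac{1}{s{\left(1386 \right)} + 1388301} = \frac{1}{\left(-6403245 - 3264030\right) + 1388301} = \frac{1}{-9667275 + 1388301} = \frac{1}{-8278974} = - \frac{1}{8278974}$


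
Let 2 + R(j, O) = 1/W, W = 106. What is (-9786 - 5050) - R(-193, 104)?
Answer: -1572405/106 ≈ -14834.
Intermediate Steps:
R(j, O) = -211/106 (R(j, O) = -2 + 1/106 = -211/106)
(-9786 - 5050) - R(-193, 104) = (-9786 - 5050) - 1*(-211/106) = -14836 + 211/106 = -1572405/106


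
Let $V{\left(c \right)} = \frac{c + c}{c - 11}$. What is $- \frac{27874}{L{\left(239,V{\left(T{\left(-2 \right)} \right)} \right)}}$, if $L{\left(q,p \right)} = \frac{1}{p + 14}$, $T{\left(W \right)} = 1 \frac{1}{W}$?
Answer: $- \frac{9031176}{23} \approx -3.9266 \cdot 10^{5}$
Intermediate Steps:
$T{\left(W \right)} = \frac{1}{W}$
$V{\left(c \right)} = \frac{2 c}{-11 + c}$
$L{\left(q,p \right)} = \frac{1}{14 + p}$
$- \frac{27874}{L{\left(239,V{\left(T{\left(-2 \right)} \right)} \right)}} = - \frac{27874}{\frac{1}{14 + \frac{2}{\left(-2\right) \left(-11 + \frac{1}{-2}\right)}}} = - \frac{27874}{\frac{1}{14 + 2 \left(- \frac{1}{2}\right) \frac{1}{-11 - \frac{1}{2}}}} = - \frac{27874}{\frac{1}{14 + 2 \left(- \frac{1}{2}\right) \frac{1}{- \frac{23}{2}}}} = - \frac{27874}{\frac{1}{14 + 2 \left(- \frac{1}{2}\right) \left(- \frac{2}{23}\right)}} = - \frac{27874}{\frac{1}{14 + \frac{2}{23}}} = - \frac{27874}{\frac{1}{\frac{324}{23}}} = - \frac{27874}{\frac{23}{324}} = \left(-27874\right) \frac{324}{23} = - \frac{9031176}{23}$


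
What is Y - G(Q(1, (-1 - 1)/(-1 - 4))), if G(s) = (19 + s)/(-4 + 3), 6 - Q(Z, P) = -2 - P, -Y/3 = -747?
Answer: 11342/5 ≈ 2268.4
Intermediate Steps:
Y = 2241 (Y = -3*(-747) = 2241)
Q(Z, P) = 8 + P (Q(Z, P) = 6 - (-2 - P) = 6 + (2 + P) = 8 + P)
G(s) = -19 - s (G(s) = (19 + s)/(-1) = (19 + s)*(-1) = -19 - s)
Y - G(Q(1, (-1 - 1)/(-1 - 4))) = 2241 - (-19 - (8 + (-1 - 1)/(-1 - 4))) = 2241 - (-19 - (8 - 2/(-5))) = 2241 - (-19 - (8 - 2*(-⅕))) = 2241 - (-19 - (8 + ⅖)) = 2241 - (-19 - 1*42/5) = 2241 - (-19 - 42/5) = 2241 - 1*(-137/5) = 2241 + 137/5 = 11342/5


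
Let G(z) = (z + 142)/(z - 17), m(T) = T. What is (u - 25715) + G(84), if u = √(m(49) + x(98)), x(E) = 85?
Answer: -1722679/67 + √134 ≈ -25700.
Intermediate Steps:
G(z) = (142 + z)/(-17 + z)
u = √134 (u = √(49 + 85) = √134 ≈ 11.576)
(u - 25715) + G(84) = (√134 - 25715) + (142 + 84)/(-17 + 84) = (-25715 + √134) + 226/67 = -1722679/67 + √134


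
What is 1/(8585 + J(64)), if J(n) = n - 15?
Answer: 1/8634 ≈ 0.00011582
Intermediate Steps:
J(n) = -15 + n
1/(8585 + J(64)) = 1/(8585 + (-15 + 64)) = 1/(8585 + 49) = 1/8634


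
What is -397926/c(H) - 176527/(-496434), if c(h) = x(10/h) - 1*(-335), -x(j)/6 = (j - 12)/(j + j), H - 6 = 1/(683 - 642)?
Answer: -20241859944779/17997221802 ≈ -1124.7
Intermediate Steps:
H = 247/41 (H = 6 + 1/(683 - 642) = 6 + 1/41 = 247/41 ≈ 6.0244)
x(j) = -3*(-12 + j)/j (x(j) = -6*(j - 12)/(j + j) = -6*(-12 + j)/(2*j) = -6*(-12 + j)*1/(2*j) = -3*(-12 + j)/j)
c(h) = 332 + 18*h/5 (c(h) = (-3 + 36/((10/h))) - 1*(-335) = (-3 + 36*(h/10)) + 335 = (-3 + 18*h/5) + 335 = 332 + 18*h/5)
-397926/c(H) - 176527/(-496434) = -397926/(332 + (18/5)*(247/41)) - 176527/(-496434) = -397926/(332 + 4446/205) - 176527*(-1/496434) = -397926/72506/205 + 176527/496434 = -397926*205/72506 + 176527/496434 = -40787415/36253 + 176527/496434 = -20241859944779/17997221802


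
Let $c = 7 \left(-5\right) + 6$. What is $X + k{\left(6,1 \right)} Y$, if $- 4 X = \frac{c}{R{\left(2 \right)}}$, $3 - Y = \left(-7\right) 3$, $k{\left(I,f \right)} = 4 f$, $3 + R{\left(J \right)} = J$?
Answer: $\frac{355}{4} \approx 88.75$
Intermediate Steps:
$R{\left(J \right)} = -3 + J$
$Y = 24$ ($Y = 3 - \left(-7\right) 3 = 3 - -21 = 3 + 21 = 24$)
$c = -29$ ($c = -35 + 6 = -29$)
$X = - \frac{29}{4}$ ($X = - \frac{\left(-29\right) \frac{1}{-3 + 2}}{4} = - \frac{\left(-29\right) \frac{1}{-1}}{4} = - \frac{\left(-29\right) \left(-1\right)}{4} = \left(- \frac{1}{4}\right) 29 = - \frac{29}{4} \approx -7.25$)
$X + k{\left(6,1 \right)} Y = - \frac{29}{4} + 4 \cdot 1 \cdot 24 = - \frac{29}{4} + 4 \cdot 24 = - \frac{29}{4} + 96 = \frac{355}{4}$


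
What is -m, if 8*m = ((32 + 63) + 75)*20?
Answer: -425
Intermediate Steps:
m = 425 (m = (((32 + 63) + 75)*20)/8 = ((95 + 75)*20)/8 = (170*20)/8 = (⅛)*3400 = 425)
-m = -1*425 = -425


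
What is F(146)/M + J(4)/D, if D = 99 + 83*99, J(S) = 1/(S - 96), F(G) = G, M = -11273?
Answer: -111711785/8624656656 ≈ -0.012953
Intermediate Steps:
J(S) = 1/(-96 + S)
D = 8316 (D = 99 + 8217 = 8316)
F(146)/M + J(4)/D = 146/(-11273) + 1/((-96 + 4)*8316) = 146*(-1/11273) + (1/8316)/(-92) = -146/11273 - 1/92*1/8316 = -146/11273 - 1/765072 = -111711785/8624656656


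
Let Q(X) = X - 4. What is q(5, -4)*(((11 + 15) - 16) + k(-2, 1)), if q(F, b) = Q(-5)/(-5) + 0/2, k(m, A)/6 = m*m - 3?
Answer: 144/5 ≈ 28.800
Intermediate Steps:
k(m, A) = -18 + 6*m² (k(m, A) = 6*(m*m - 3) = 6*(m² - 3) = 6*(-3 + m²) = -18 + 6*m²)
Q(X) = -4 + X
q(F, b) = 9/5 (q(F, b) = (-4 - 5)/(-5) + 0/2 = -9*(-⅕) + 0*(½) = 9/5 + 0 = 9/5)
q(5, -4)*(((11 + 15) - 16) + k(-2, 1)) = 9*(((11 + 15) - 16) + (-18 + 6*(-2)²))/5 = 9*((26 - 16) + (-18 + 6*4))/5 = 9*(10 + (-18 + 24))/5 = 9*(10 + 6)/5 = (9/5)*16 = 144/5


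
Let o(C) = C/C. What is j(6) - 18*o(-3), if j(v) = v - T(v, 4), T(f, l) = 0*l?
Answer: -12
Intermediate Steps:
o(C) = 1
T(f, l) = 0
j(v) = v (j(v) = v - 1*0 = v + 0 = v)
j(6) - 18*o(-3) = 6 - 18*1 = 6 - 18 = -12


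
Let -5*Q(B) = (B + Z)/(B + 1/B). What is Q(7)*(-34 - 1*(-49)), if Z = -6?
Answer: -21/50 ≈ -0.42000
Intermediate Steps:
Q(B) = -(-6 + B)/(5*(B + 1/B)) (Q(B) = -(B - 6)/(5*(B + 1/B)) = -(-6 + B)/(5*(B + 1/B)))
Q(7)*(-34 - 1*(-49)) = ((1/5)*7*(6 - 1*7)/(1 + 7**2))*(-34 - 1*(-49)) = ((1/5)*7*(6 - 7)/(1 + 49))*(-34 + 49) = ((1/5)*7*(-1)/50)*15 = ((1/5)*7*(1/50)*(-1))*15 = -7/250*15 = -21/50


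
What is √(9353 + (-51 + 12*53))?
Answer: √9938 ≈ 99.689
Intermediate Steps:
√(9353 + (-51 + 12*53)) = √(9353 + (-51 + 636)) = √(9353 + 585) = √9938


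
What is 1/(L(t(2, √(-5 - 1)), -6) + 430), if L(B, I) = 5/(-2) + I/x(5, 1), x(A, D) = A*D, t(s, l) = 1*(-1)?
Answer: 10/4263 ≈ 0.0023458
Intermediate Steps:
t(s, l) = -1
L(B, I) = -5/2 + I/5 (L(B, I) = 5/(-2) + I/((5*1)) = 5*(-½) + I/5 = -5/2 + I*(⅕) = -5/2 + I/5)
1/(L(t(2, √(-5 - 1)), -6) + 430) = 1/((-5/2 + (⅕)*(-6)) + 430) = 1/((-5/2 - 6/5) + 430) = 1/(-37/10 + 430) = 1/(4263/10) = 10/4263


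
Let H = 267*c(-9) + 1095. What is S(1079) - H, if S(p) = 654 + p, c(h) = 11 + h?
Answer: 104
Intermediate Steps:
H = 1629 (H = 267*(11 - 9) + 1095 = 267*2 + 1095 = 534 + 1095 = 1629)
S(1079) - H = (654 + 1079) - 1*1629 = 1733 - 1629 = 104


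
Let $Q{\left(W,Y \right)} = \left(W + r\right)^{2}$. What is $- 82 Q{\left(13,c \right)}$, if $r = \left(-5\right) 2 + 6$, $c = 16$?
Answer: $-6642$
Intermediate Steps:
$r = -4$ ($r = -10 + 6 = -4$)
$Q{\left(W,Y \right)} = \left(-4 + W\right)^{2}$ ($Q{\left(W,Y \right)} = \left(W - 4\right)^{2} = \left(-4 + W\right)^{2}$)
$- 82 Q{\left(13,c \right)} = - 82 \left(-4 + 13\right)^{2} = - 82 \cdot 9^{2} = \left(-82\right) 81 = -6642$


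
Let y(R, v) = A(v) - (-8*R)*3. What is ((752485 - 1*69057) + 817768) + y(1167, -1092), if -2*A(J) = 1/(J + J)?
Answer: 6679563073/4368 ≈ 1.5292e+6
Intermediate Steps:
A(J) = -1/(4*J) (A(J) = -1/(2*(J + J)) = -1/(2*J)/2 = -1/(4*J))
y(R, v) = 24*R - 1/(4*v) (y(R, v) = -1/(4*v) - (-8*R)*3 = -1/(4*v) - (-24)*R = -1/(4*v) + 24*R = 24*R - 1/(4*v))
((752485 - 1*69057) + 817768) + y(1167, -1092) = ((752485 - 1*69057) + 817768) + (24*1167 - ¼/(-1092)) = ((752485 - 69057) + 817768) + (28008 - ¼*(-1/1092)) = (683428 + 817768) + (28008 + 1/4368) = 1501196 + 122338945/4368 = 6679563073/4368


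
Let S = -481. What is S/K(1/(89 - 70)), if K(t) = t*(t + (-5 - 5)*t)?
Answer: 173641/9 ≈ 19293.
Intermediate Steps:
K(t) = -9*t² (K(t) = t*(t - 10*t) = t*(-9*t) = -9*t²)
S/K(1/(89 - 70)) = -481*(-(89 - 70)²/9) = -481/((-9*(1/19)²)) = -481/((-9*1/361)) = -481/(-9/361) = -481*(-361/9) = 173641/9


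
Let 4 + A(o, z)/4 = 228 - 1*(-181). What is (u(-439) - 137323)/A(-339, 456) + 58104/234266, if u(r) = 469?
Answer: -887947519/10541970 ≈ -84.230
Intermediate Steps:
A(o, z) = 1620 (A(o, z) = -16 + 4*(228 - 1*(-181)) = -16 + 4*(228 + 181) = -16 + 4*409 = -16 + 1636 = 1620)
(u(-439) - 137323)/A(-339, 456) + 58104/234266 = (469 - 137323)/1620 + 58104/234266 = -136854*1/1620 + 58104*(1/234266) = -7603/90 + 29052/117133 = -887947519/10541970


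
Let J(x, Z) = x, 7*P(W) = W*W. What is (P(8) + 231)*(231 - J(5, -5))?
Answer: 379906/7 ≈ 54272.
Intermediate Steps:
P(W) = W²/7 (P(W) = (W*W)/7 = W²/7)
(P(8) + 231)*(231 - J(5, -5)) = ((⅐)*8² + 231)*(231 - 1*5) = ((⅐)*64 + 231)*(231 - 5) = (64/7 + 231)*226 = (1681/7)*226 = 379906/7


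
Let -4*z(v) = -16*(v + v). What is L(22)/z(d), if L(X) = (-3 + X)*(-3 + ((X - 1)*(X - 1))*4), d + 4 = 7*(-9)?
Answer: -33459/536 ≈ -62.424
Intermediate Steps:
d = -67 (d = -4 + 7*(-9) = -4 - 63 = -67)
z(v) = 8*v (z(v) = -(-4)*(v + v) = -(-4)*2*v = -(-8)*v = 8*v)
L(X) = (-3 + X)*(-3 + 4*(-1 + X)²) (L(X) = (-3 + X)*(-3 + ((-1 + X)*(-1 + X))*4) = (-3 + X)*(-3 + (-1 + X)²*4) = (-3 + X)*(-3 + 4*(-1 + X)²))
L(22)/z(d) = (-3 - 20*22² + 4*22³ + 25*22)/((8*(-67))) = (-3 - 20*484 + 4*10648 + 550)/(-536) = (-3 - 9680 + 42592 + 550)*(-1/536) = 33459*(-1/536) = -33459/536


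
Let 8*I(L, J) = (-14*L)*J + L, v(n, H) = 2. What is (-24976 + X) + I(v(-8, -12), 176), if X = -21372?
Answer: -187855/4 ≈ -46964.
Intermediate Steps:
I(L, J) = L/8 - 7*J*L/4 (I(L, J) = ((-14*L)*J + L)/8 = (-14*J*L + L)/8 = (L - 14*J*L)/8 = L/8 - 7*J*L/4)
(-24976 + X) + I(v(-8, -12), 176) = (-24976 - 21372) + (⅛)*2*(1 - 14*176) = -46348 + (⅛)*2*(1 - 2464) = -46348 + (⅛)*2*(-2463) = -46348 - 2463/4 = -187855/4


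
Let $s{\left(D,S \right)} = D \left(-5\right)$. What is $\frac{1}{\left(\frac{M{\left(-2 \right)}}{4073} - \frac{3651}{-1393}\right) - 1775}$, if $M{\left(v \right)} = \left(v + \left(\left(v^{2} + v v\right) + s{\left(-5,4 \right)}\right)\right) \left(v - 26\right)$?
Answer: $- \frac{5673689}{10057136576} \approx -0.00056415$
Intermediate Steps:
$s{\left(D,S \right)} = - 5 D$
$M{\left(v \right)} = \left(-26 + v\right) \left(25 + v + 2 v^{2}\right)$ ($M{\left(v \right)} = \left(v - \left(-25 - v^{2} - v v\right)\right) \left(v - 26\right) = \left(v + \left(\left(v^{2} + v^{2}\right) + 25\right)\right) \left(-26 + v\right) = \left(v + \left(2 v^{2} + 25\right)\right) \left(-26 + v\right) = \left(v + \left(25 + 2 v^{2}\right)\right) \left(-26 + v\right) = \left(25 + v + 2 v^{2}\right) \left(-26 + v\right) = \left(-26 + v\right) \left(25 + v + 2 v^{2}\right)$)
$\frac{1}{\left(\frac{M{\left(-2 \right)}}{4073} - \frac{3651}{-1393}\right) - 1775} = \frac{1}{\left(\frac{-650 - -2 - 51 \left(-2\right)^{2} + 2 \left(-2\right)^{3}}{4073} - \frac{3651}{-1393}\right) - 1775} = \frac{1}{\left(\left(-650 + 2 - 204 + 2 \left(-8\right)\right) \frac{1}{4073} - - \frac{3651}{1393}\right) - 1775} = \frac{1}{\left(\left(-650 + 2 - 204 - 16\right) \frac{1}{4073} + \frac{3651}{1393}\right) - 1775} = \frac{1}{\left(\left(-868\right) \frac{1}{4073} + \frac{3651}{1393}\right) - 1775} = \frac{1}{\left(- \frac{868}{4073} + \frac{3651}{1393}\right) - 1775} = \frac{1}{\frac{13661399}{5673689} - 1775} = \frac{1}{- \frac{10057136576}{5673689}} = - \frac{5673689}{10057136576}$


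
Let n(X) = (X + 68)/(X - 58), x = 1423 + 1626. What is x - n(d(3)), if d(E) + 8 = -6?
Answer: 12199/4 ≈ 3049.8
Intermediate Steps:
d(E) = -14 (d(E) = -8 - 6 = -14)
x = 3049
n(X) = (68 + X)/(-58 + X)
x - n(d(3)) = 3049 - (68 - 14)/(-58 - 14) = 3049 - 54/(-72) = 3049 - (-1)*54/72 = 3049 - 1*(-¾) = 3049 + ¾ = 12199/4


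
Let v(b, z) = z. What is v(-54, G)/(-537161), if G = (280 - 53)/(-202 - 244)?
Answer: 227/239573806 ≈ 9.4752e-7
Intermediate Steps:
G = -227/446 (G = 227/(-446) = 227*(-1/446) = -227/446 ≈ -0.50897)
v(-54, G)/(-537161) = -227/446/(-537161) = -227/446*(-1/537161) = 227/239573806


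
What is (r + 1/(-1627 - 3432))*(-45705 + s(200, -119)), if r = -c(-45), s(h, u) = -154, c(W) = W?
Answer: -10439984786/5059 ≈ -2.0636e+6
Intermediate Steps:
r = 45 (r = -1*(-45) = 45)
(r + 1/(-1627 - 3432))*(-45705 + s(200, -119)) = (45 + 1/(-1627 - 3432))*(-45705 - 154) = (45 + 1/(-5059))*(-45859) = (45 - 1/5059)*(-45859) = (227654/5059)*(-45859) = -10439984786/5059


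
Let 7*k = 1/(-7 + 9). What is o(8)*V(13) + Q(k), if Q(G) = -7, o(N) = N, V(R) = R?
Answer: 97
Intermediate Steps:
k = 1/14 (k = 1/(7*(-7 + 9)) = (1/7)/2 = (1/7)*(1/2) = 1/14 ≈ 0.071429)
o(8)*V(13) + Q(k) = 8*13 - 7 = 104 - 7 = 97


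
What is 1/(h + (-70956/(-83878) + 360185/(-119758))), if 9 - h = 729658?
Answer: -5022530762/3664695404986929 ≈ -1.3705e-6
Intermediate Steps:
h = -729649 (h = 9 - 1*729658 = 9 - 729658 = -729649)
1/(h + (-70956/(-83878) + 360185/(-119758))) = 1/(-729649 + (-70956/(-83878) + 360185/(-119758))) = 1/(-729649 + (-70956*(-1/83878) + 360185*(-1/119758))) = 1/(-729649 + (35478/41939 - 360185/119758)) = 1/(-729649 - 10857024391/5022530762) = 1/(-3664695404986929/5022530762) = -5022530762/3664695404986929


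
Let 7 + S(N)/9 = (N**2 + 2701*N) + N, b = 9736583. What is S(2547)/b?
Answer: 120322764/9736583 ≈ 12.358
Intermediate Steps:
S(N) = -63 + 9*N**2 + 24318*N (S(N) = -63 + 9*((N**2 + 2701*N) + N) = -63 + 9*(N**2 + 2702*N) = -63 + (9*N**2 + 24318*N) = -63 + 9*N**2 + 24318*N)
S(2547)/b = (-63 + 9*2547**2 + 24318*2547)/9736583 = (-63 + 9*6487209 + 61937946)*(1/9736583) = (-63 + 58384881 + 61937946)*(1/9736583) = 120322764*(1/9736583) = 120322764/9736583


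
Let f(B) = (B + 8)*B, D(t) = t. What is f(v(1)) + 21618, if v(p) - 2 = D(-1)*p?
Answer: 21627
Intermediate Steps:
v(p) = 2 - p
f(B) = B*(8 + B) (f(B) = (8 + B)*B = B*(8 + B))
f(v(1)) + 21618 = (2 - 1*1)*(8 + (2 - 1*1)) + 21618 = (2 - 1)*(8 + (2 - 1)) + 21618 = 1*(8 + 1) + 21618 = 1*9 + 21618 = 9 + 21618 = 21627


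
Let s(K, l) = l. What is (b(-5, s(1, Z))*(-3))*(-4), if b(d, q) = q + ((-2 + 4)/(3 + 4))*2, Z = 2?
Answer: 216/7 ≈ 30.857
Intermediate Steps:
b(d, q) = 4/7 + q (b(d, q) = q + (2/7)*2 = q + 4/7 = 4/7 + q)
(b(-5, s(1, Z))*(-3))*(-4) = ((4/7 + 2)*(-3))*(-4) = ((18/7)*(-3))*(-4) = -54/7*(-4) = 216/7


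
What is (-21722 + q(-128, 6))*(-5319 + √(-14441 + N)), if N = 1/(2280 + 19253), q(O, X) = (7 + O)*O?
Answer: 33158646 - 12468*I*√1673964933429/21533 ≈ 3.3159e+7 - 7.4914e+5*I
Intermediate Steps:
q(O, X) = O*(7 + O)
N = 1/21533 ≈ 4.6440e-5
(-21722 + q(-128, 6))*(-5319 + √(-14441 + N)) = (-21722 - 128*(7 - 128))*(-5319 + √(-14441 + 1/21533)) = (-21722 - 128*(-121))*(-5319 + √(-310958052/21533)) = (-21722 + 15488)*(-5319 + 2*I*√1673964933429/21533) = -6234*(-5319 + 2*I*√1673964933429/21533) = 33158646 - 12468*I*√1673964933429/21533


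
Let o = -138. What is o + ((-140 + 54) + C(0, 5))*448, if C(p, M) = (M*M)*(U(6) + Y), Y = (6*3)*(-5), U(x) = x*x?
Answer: -643466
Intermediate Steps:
U(x) = x**2
Y = -90 (Y = 18*(-5) = -90)
C(p, M) = -54*M**2 (C(p, M) = (M*M)*(6**2 - 90) = M**2*(36 - 90) = M**2*(-54) = -54*M**2)
o + ((-140 + 54) + C(0, 5))*448 = -138 + ((-140 + 54) - 54*5**2)*448 = -138 + (-86 - 54*25)*448 = -138 + (-86 - 1350)*448 = -138 - 1436*448 = -138 - 643328 = -643466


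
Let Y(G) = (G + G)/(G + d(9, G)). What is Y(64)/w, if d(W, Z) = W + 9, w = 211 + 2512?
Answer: 64/111643 ≈ 0.00057326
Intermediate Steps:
w = 2723
d(W, Z) = 9 + W
Y(G) = 2*G/(18 + G) (Y(G) = (G + G)/(G + (9 + 9)) = (2*G)/(G + 18) = (2*G)/(18 + G) = 2*G/(18 + G))
Y(64)/w = (2*64/(18 + 64))/2723 = (2*64/82)*(1/2723) = (2*64*(1/82))*(1/2723) = (64/41)*(1/2723) = 64/111643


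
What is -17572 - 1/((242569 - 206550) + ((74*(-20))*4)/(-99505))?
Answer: -12595878524217/716815303 ≈ -17572.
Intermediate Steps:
-17572 - 1/((242569 - 206550) + ((74*(-20))*4)/(-99505)) = -17572 - 1/(36019 - 1480*4*(-1/99505)) = -17572 - 1/(36019 - 5920*(-1/99505)) = -17572 - 1/(36019 + 1184/19901) = -17572 - 1/716815303/19901 = -17572 - 1*19901/716815303 = -17572 - 19901/716815303 = -12595878524217/716815303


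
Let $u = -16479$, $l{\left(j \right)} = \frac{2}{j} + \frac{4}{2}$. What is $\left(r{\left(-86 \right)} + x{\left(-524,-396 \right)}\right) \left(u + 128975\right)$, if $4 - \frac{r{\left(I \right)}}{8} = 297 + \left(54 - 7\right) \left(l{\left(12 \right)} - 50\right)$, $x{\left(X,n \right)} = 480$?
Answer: $\frac{5440756544}{3} \approx 1.8136 \cdot 10^{9}$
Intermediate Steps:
$l{\left(j \right)} = 2 + \frac{2}{j}$ ($l{\left(j \right)} = \frac{2}{j} + 4 \cdot \frac{1}{2} = \frac{2}{j} + 2 = 2 + \frac{2}{j}$)
$r{\left(I \right)} = \frac{46924}{3}$ ($r{\left(I \right)} = 32 - 8 \left(297 + \left(54 - 7\right) \left(\left(2 + \frac{2}{12}\right) - 50\right)\right) = 32 - 8 \left(297 + 47 \left(\left(2 + 2 \cdot \frac{1}{12}\right) - 50\right)\right) = 32 - 8 \left(297 + 47 \left(\left(2 + \frac{1}{6}\right) - 50\right)\right) = 32 - 8 \left(297 + 47 \left(\frac{13}{6} - 50\right)\right) = 32 - 8 \left(297 + 47 \left(- \frac{287}{6}\right)\right) = 32 - 8 \left(297 - \frac{13489}{6}\right) = 32 - - \frac{46828}{3} = 32 + \frac{46828}{3} = \frac{46924}{3}$)
$\left(r{\left(-86 \right)} + x{\left(-524,-396 \right)}\right) \left(u + 128975\right) = \left(\frac{46924}{3} + 480\right) \left(-16479 + 128975\right) = \frac{48364}{3} \cdot 112496 = \frac{5440756544}{3}$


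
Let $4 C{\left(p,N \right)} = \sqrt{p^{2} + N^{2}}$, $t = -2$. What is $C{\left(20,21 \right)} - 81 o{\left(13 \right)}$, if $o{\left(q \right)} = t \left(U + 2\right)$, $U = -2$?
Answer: $\frac{29}{4} \approx 7.25$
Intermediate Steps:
$o{\left(q \right)} = 0$ ($o{\left(q \right)} = - 2 \left(-2 + 2\right) = \left(-2\right) 0 = 0$)
$C{\left(p,N \right)} = \frac{\sqrt{N^{2} + p^{2}}}{4}$ ($C{\left(p,N \right)} = \frac{\sqrt{p^{2} + N^{2}}}{4} = \frac{\sqrt{N^{2} + p^{2}}}{4}$)
$C{\left(20,21 \right)} - 81 o{\left(13 \right)} = \frac{\sqrt{21^{2} + 20^{2}}}{4} - 0 = \frac{\sqrt{441 + 400}}{4} + 0 = \frac{\sqrt{841}}{4} + 0 = \frac{1}{4} \cdot 29 + 0 = \frac{29}{4} + 0 = \frac{29}{4}$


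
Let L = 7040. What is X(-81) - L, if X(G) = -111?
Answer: -7151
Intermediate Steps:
X(-81) - L = -111 - 1*7040 = -111 - 7040 = -7151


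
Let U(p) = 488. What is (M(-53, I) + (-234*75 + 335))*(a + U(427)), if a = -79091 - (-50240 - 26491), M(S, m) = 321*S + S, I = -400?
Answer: 64174032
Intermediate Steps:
M(S, m) = 322*S
a = -2360 (a = -79091 - 1*(-76731) = -79091 + 76731 = -2360)
(M(-53, I) + (-234*75 + 335))*(a + U(427)) = (322*(-53) + (-234*75 + 335))*(-2360 + 488) = (-17066 + (-17550 + 335))*(-1872) = (-17066 - 17215)*(-1872) = -34281*(-1872) = 64174032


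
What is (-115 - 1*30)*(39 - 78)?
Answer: 5655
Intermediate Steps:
(-115 - 1*30)*(39 - 78) = (-115 - 30)*(-39) = -145*(-39) = 5655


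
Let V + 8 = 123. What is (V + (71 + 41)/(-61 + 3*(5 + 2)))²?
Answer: 314721/25 ≈ 12589.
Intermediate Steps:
V = 115 (V = -8 + 123 = 115)
(V + (71 + 41)/(-61 + 3*(5 + 2)))² = (115 + (71 + 41)/(-61 + 3*(5 + 2)))² = (115 + 112/(-61 + 3*7))² = (115 + 112/(-61 + 21))² = (115 + 112/(-40))² = (115 + 112*(-1/40))² = (115 - 14/5)² = (561/5)² = 314721/25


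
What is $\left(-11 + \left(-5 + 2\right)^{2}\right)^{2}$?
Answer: $4$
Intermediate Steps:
$\left(-11 + \left(-5 + 2\right)^{2}\right)^{2} = \left(-11 + \left(-3\right)^{2}\right)^{2} = \left(-11 + 9\right)^{2} = \left(-2\right)^{2} = 4$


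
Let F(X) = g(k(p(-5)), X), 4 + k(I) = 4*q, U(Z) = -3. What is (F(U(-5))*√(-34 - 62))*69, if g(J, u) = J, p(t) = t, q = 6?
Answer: 5520*I*√6 ≈ 13521.0*I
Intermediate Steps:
k(I) = 20 (k(I) = -4 + 4*6 = -4 + 24 = 20)
F(X) = 20
(F(U(-5))*√(-34 - 62))*69 = (20*√(-34 - 62))*69 = (20*√(-96))*69 = (20*(4*I*√6))*69 = (80*I*√6)*69 = 5520*I*√6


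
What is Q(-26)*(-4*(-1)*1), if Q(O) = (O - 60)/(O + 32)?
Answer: -172/3 ≈ -57.333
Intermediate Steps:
Q(O) = (-60 + O)/(32 + O)
Q(-26)*(-4*(-1)*1) = ((-60 - 26)/(32 - 26))*(-4*(-1)*1) = (-86/6)*(4*1) = ((1/6)*(-86))*4 = -43/3*4 = -172/3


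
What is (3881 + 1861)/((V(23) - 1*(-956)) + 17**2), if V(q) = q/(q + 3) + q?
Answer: 49764/10997 ≈ 4.5252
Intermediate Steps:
V(q) = q + q/(3 + q) (V(q) = q/(3 + q) + q = q + q/(3 + q))
(3881 + 1861)/((V(23) - 1*(-956)) + 17**2) = (3881 + 1861)/((23*(4 + 23)/(3 + 23) - 1*(-956)) + 17**2) = 5742/((23*27/26 + 956) + 289) = 5742/((23*(1/26)*27 + 956) + 289) = 5742/((621/26 + 956) + 289) = 5742/(25477/26 + 289) = 5742/(32991/26) = 5742*(26/32991) = 49764/10997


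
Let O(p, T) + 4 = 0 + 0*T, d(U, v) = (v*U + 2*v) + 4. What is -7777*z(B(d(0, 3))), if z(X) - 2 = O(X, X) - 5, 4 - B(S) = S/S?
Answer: 54439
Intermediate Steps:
d(U, v) = 4 + 2*v + U*v (d(U, v) = (U*v + 2*v) + 4 = (2*v + U*v) + 4 = 4 + 2*v + U*v)
O(p, T) = -4 (O(p, T) = -4 + (0 + 0*T) = -4 + (0 + 0) = -4 + 0 = -4)
B(S) = 3 (B(S) = 4 - S/S = 4 - 1*1 = 4 - 1 = 3)
z(X) = -7 (z(X) = 2 + (-4 - 5) = 2 - 9 = -7)
-7777*z(B(d(0, 3))) = -7777*(-7) = 54439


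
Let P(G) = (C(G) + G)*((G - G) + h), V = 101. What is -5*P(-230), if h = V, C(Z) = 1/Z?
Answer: 5343001/46 ≈ 1.1615e+5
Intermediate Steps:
h = 101
P(G) = 101*G + 101/G (P(G) = (1/G + G)*((G - G) + 101) = (G + 1/G)*(0 + 101) = (G + 1/G)*101 = 101*G + 101/G)
-5*P(-230) = -5*(101*(-230) + 101/(-230)) = -5*(-23230 + 101*(-1/230)) = -5*(-23230 - 101/230) = -5*(-5343001/230) = 5343001/46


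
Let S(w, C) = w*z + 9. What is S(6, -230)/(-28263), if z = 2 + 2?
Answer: -11/9421 ≈ -0.0011676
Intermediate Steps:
z = 4
S(w, C) = 9 + 4*w (S(w, C) = w*4 + 9 = 4*w + 9 = 9 + 4*w)
S(6, -230)/(-28263) = (9 + 4*6)/(-28263) = (9 + 24)*(-1/28263) = 33*(-1/28263) = -11/9421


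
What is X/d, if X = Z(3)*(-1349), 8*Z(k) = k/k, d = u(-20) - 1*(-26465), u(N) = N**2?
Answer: -1349/214920 ≈ -0.0062768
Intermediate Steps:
d = 26865 (d = (-20)**2 - 1*(-26465) = 400 + 26465 = 26865)
Z(k) = 1/8 (Z(k) = (k/k)/8 = (1/8)*1 = 1/8)
X = -1349/8 (X = (1/8)*(-1349) = -1349/8 ≈ -168.63)
X/d = -1349/8/26865 = -1349/8*1/26865 = -1349/214920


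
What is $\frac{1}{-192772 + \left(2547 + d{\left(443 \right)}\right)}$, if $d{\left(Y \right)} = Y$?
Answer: $- \frac{1}{189782} \approx -5.2692 \cdot 10^{-6}$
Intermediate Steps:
$\frac{1}{-192772 + \left(2547 + d{\left(443 \right)}\right)} = \frac{1}{-192772 + \left(2547 + 443\right)} = \frac{1}{-192772 + 2990} = \frac{1}{-189782} = - \frac{1}{189782}$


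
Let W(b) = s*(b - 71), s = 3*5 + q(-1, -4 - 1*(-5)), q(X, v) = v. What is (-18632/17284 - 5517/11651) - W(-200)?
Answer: 218213348941/50343971 ≈ 4334.4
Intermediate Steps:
s = 16 (s = 3*5 + (-4 - 1*(-5)) = 15 + (-4 + 5) = 15 + 1 = 16)
W(b) = -1136 + 16*b (W(b) = 16*(b - 71) = 16*(-71 + b) = -1136 + 16*b)
(-18632/17284 - 5517/11651) - W(-200) = (-18632/17284 - 5517/11651) - (-1136 + 16*(-200)) = (-18632*1/17284 - 5517*1/11651) - (-1136 - 3200) = (-4658/4321 - 5517/11651) - 1*(-4336) = -78109315/50343971 + 4336 = 218213348941/50343971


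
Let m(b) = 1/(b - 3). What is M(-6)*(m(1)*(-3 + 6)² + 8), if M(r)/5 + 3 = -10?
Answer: -455/2 ≈ -227.50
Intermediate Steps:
M(r) = -65 (M(r) = -15 + 5*(-10) = -15 - 50 = -65)
m(b) = 1/(-3 + b)
M(-6)*(m(1)*(-3 + 6)² + 8) = -65*((-3 + 6)²/(-3 + 1) + 8) = -65*(3²/(-2) + 8) = -65*(-½*9 + 8) = -65*(-9/2 + 8) = -65*7/2 = -455/2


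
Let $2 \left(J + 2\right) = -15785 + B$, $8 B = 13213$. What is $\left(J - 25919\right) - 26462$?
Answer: $- \frac{951195}{16} \approx -59450.0$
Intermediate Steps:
$B = \frac{13213}{8}$ ($B = \frac{1}{8} \cdot 13213 = \frac{13213}{8} \approx 1651.6$)
$J = - \frac{113099}{16}$ ($J = -2 + \frac{-15785 + \frac{13213}{8}}{2} = -2 + \frac{1}{2} \left(- \frac{113067}{8}\right) = -2 - \frac{113067}{16} = - \frac{113099}{16} \approx -7068.7$)
$\left(J - 25919\right) - 26462 = \left(- \frac{113099}{16} - 25919\right) - 26462 = - \frac{527803}{16} - 26462 = - \frac{951195}{16}$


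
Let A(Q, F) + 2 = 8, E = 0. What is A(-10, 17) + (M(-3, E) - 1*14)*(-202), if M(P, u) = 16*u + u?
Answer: 2834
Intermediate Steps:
M(P, u) = 17*u
A(Q, F) = 6 (A(Q, F) = -2 + 8 = 6)
A(-10, 17) + (M(-3, E) - 1*14)*(-202) = 6 + (17*0 - 1*14)*(-202) = 6 + (0 - 14)*(-202) = 6 - 14*(-202) = 6 + 2828 = 2834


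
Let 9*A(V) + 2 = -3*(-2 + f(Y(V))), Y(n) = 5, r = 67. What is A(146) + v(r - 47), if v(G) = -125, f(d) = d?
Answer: -1136/9 ≈ -126.22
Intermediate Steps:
A(V) = -11/9 (A(V) = -2/9 + (-3*(-2 + 5))/9 = -2/9 + (-3*3)/9 = -2/9 + (⅑)*(-9) = -2/9 - 1 = -11/9)
A(146) + v(r - 47) = -11/9 - 125 = -1136/9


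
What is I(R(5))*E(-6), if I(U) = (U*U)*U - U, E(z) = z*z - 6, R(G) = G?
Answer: 3600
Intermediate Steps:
E(z) = -6 + z² (E(z) = z² - 6 = -6 + z²)
I(U) = U³ - U (I(U) = U²*U - U = U³ - U)
I(R(5))*E(-6) = (5³ - 1*5)*(-6 + (-6)²) = (125 - 5)*(-6 + 36) = 120*30 = 3600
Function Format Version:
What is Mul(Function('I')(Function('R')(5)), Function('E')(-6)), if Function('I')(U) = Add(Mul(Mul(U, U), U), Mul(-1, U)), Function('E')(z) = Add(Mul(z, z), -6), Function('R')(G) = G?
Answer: 3600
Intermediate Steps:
Function('E')(z) = Add(-6, Pow(z, 2)) (Function('E')(z) = Add(Pow(z, 2), -6) = Add(-6, Pow(z, 2)))
Function('I')(U) = Add(Pow(U, 3), Mul(-1, U)) (Function('I')(U) = Add(Mul(Pow(U, 2), U), Mul(-1, U)) = Add(Pow(U, 3), Mul(-1, U)))
Mul(Function('I')(Function('R')(5)), Function('E')(-6)) = Mul(Add(Pow(5, 3), Mul(-1, 5)), Add(-6, Pow(-6, 2))) = Mul(Add(125, -5), Add(-6, 36)) = Mul(120, 30) = 3600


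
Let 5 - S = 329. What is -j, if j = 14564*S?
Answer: 4718736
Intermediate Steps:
S = -324 (S = 5 - 1*329 = 5 - 329 = -324)
j = -4718736 (j = 14564*(-324) = -4718736)
-j = -1*(-4718736) = 4718736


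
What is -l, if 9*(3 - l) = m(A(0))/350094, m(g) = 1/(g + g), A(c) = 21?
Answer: -397006595/132335532 ≈ -3.0000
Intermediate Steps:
m(g) = 1/(2*g)
l = 397006595/132335532 (l = 3 - (1/2)/21/(9*350094) = 3 - (1/2)*(1/21)/(9*350094) = 3 - 1/(378*350094) = 3 - 1/9*1/14703948 = 3 - 1/132335532 = 397006595/132335532 ≈ 3.0000)
-l = -1*397006595/132335532 = -397006595/132335532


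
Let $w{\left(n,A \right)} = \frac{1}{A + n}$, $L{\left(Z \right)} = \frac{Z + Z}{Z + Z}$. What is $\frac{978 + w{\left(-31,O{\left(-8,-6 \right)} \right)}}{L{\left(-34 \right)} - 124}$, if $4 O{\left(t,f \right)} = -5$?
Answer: $- \frac{126158}{15867} \approx -7.951$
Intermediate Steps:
$L{\left(Z \right)} = 1$ ($L{\left(Z \right)} = \frac{2 Z}{2 Z} = 2 Z \frac{1}{2 Z} = 1$)
$O{\left(t,f \right)} = - \frac{5}{4}$ ($O{\left(t,f \right)} = \frac{1}{4} \left(-5\right) = - \frac{5}{4}$)
$\frac{978 + w{\left(-31,O{\left(-8,-6 \right)} \right)}}{L{\left(-34 \right)} - 124} = \frac{978 + \frac{1}{- \frac{5}{4} - 31}}{1 - 124} = \frac{978 + \frac{1}{- \frac{129}{4}}}{-123} = \left(978 - \frac{4}{129}\right) \left(- \frac{1}{123}\right) = \frac{126158}{129} \left(- \frac{1}{123}\right) = - \frac{126158}{15867}$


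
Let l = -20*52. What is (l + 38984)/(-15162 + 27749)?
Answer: 37944/12587 ≈ 3.0145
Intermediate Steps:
l = -1040
(l + 38984)/(-15162 + 27749) = (-1040 + 38984)/(-15162 + 27749) = 37944/12587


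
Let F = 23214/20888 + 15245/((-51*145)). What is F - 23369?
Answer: -360988048447/15446676 ≈ -23370.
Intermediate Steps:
F = -14677003/15446676 (F = 23214*(1/20888) + 15245/(-7395) = 11607/10444 + 15245*(-1/7395) = 11607/10444 - 3049/1479 = -14677003/15446676 ≈ -0.95017)
F - 23369 = -14677003/15446676 - 23369 = -360988048447/15446676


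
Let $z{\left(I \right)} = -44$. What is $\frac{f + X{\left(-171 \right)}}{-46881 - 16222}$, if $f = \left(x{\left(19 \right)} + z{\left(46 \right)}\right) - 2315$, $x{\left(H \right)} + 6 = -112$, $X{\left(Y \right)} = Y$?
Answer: $\frac{2648}{63103} \approx 0.041963$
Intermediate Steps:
$x{\left(H \right)} = -118$ ($x{\left(H \right)} = -6 - 112 = -118$)
$f = -2477$ ($f = \left(-118 - 44\right) - 2315 = -162 - 2315 = -2477$)
$\frac{f + X{\left(-171 \right)}}{-46881 - 16222} = \frac{-2477 - 171}{-46881 - 16222} = - \frac{2648}{-63103} = \left(-2648\right) \left(- \frac{1}{63103}\right) = \frac{2648}{63103}$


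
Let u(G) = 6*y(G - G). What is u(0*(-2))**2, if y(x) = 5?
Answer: 900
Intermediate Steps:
u(G) = 30 (u(G) = 6*5 = 30)
u(0*(-2))**2 = 30**2 = 900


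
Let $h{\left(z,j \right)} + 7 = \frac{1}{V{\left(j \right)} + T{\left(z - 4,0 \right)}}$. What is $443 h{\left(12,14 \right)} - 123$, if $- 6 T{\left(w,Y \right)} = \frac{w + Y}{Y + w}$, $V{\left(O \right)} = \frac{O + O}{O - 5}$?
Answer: $- \frac{162898}{53} \approx -3073.5$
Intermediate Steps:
$V{\left(O \right)} = \frac{2 O}{-5 + O}$
$T{\left(w,Y \right)} = - \frac{1}{6}$ ($T{\left(w,Y \right)} = - \frac{\left(w + Y\right) \frac{1}{Y + w}}{6} = - \frac{\left(Y + w\right) \frac{1}{Y + w}}{6} = \left(- \frac{1}{6}\right) 1 = - \frac{1}{6}$)
$h{\left(z,j \right)} = -7 + \frac{1}{- \frac{1}{6} + \frac{2 j}{-5 + j}}$ ($h{\left(z,j \right)} = -7 + \frac{1}{\frac{2 j}{-5 + j} - \frac{1}{6}} = -7 + \frac{1}{- \frac{1}{6} + \frac{2 j}{-5 + j}}$)
$443 h{\left(12,14 \right)} - 123 = 443 \frac{-65 - 994}{5 + 11 \cdot 14} - 123 = 443 \frac{-65 - 994}{5 + 154} - 123 = 443 \cdot \frac{1}{159} \left(-1059\right) - 123 = 443 \left(- \frac{353}{53}\right) - 123 = - \frac{156379}{53} - 123 = - \frac{162898}{53}$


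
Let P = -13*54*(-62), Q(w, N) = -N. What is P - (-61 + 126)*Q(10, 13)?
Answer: 44369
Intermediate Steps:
P = 43524 (P = -702*(-62) = 43524)
P - (-61 + 126)*Q(10, 13) = 43524 - (-61 + 126)*(-1*13) = 43524 - 65*(-13) = 43524 - 1*(-845) = 43524 + 845 = 44369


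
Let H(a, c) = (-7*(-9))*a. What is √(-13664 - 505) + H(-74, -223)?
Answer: -4662 + I*√14169 ≈ -4662.0 + 119.03*I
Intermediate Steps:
H(a, c) = 63*a
√(-13664 - 505) + H(-74, -223) = √(-13664 - 505) + 63*(-74) = √(-14169) - 4662 = I*√14169 - 4662 = -4662 + I*√14169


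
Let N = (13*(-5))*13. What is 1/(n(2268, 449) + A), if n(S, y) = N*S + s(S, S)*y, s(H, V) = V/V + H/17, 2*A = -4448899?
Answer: -34/138738993 ≈ -2.4506e-7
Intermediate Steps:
A = -4448899/2 (A = (1/2)*(-4448899) = -4448899/2 ≈ -2.2244e+6)
N = -845 (N = -65*13 = -845)
s(H, V) = 1 + H/17 (s(H, V) = 1 + H*(1/17) = 1 + H/17)
n(S, y) = -845*S + y*(1 + S/17) (n(S, y) = -845*S + (1 + S/17)*y = -845*S + y*(1 + S/17))
1/(n(2268, 449) + A) = 1/((-845*2268 + (1/17)*449*(17 + 2268)) - 4448899/2) = 1/((-1916460 + (1/17)*449*2285) - 4448899/2) = 1/((-1916460 + 1025965/17) - 4448899/2) = 1/(-31553855/17 - 4448899/2) = 1/(-138738993/34) = -34/138738993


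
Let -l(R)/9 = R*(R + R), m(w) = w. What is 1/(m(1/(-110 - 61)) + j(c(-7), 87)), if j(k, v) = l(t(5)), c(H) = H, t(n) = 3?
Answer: -171/27703 ≈ -0.0061726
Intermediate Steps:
l(R) = -18*R**2 (l(R) = -9*R*(R + R) = -9*R*2*R = -18*R**2)
j(k, v) = -162 (j(k, v) = -18*3**2 = -18*9 = -162)
1/(m(1/(-110 - 61)) + j(c(-7), 87)) = 1/(1/(-110 - 61) - 162) = 1/(1/(-171) - 162) = 1/(-1/171 - 162) = 1/(-27703/171) = -171/27703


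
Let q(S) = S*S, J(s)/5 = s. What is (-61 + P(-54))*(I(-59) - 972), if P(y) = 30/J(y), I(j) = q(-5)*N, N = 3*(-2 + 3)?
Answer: 164450/3 ≈ 54817.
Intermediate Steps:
J(s) = 5*s
q(S) = S²
N = 3 (N = 3*1 = 3)
I(j) = 75 (I(j) = (-5)²*3 = 25*3 = 75)
P(y) = 6/y (P(y) = 30/((5*y)) = 30*(1/(5*y)) = 6/y)
(-61 + P(-54))*(I(-59) - 972) = (-61 + 6/(-54))*(75 - 972) = (-61 + 6*(-1/54))*(-897) = (-61 - ⅑)*(-897) = -550/9*(-897) = 164450/3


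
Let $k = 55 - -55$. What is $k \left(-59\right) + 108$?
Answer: $-6382$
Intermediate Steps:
$k = 110$ ($k = 55 + 55 = 110$)
$k \left(-59\right) + 108 = 110 \left(-59\right) + 108 = -6490 + 108 = -6382$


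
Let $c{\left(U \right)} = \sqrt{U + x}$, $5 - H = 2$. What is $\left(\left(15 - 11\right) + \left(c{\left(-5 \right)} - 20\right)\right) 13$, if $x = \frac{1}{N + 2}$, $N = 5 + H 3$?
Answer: $-208 + \frac{13 i \sqrt{79}}{4} \approx -208.0 + 28.887 i$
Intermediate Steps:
$H = 3$ ($H = 5 - 2 = 3$)
$N = 14$ ($N = 5 + 3 \cdot 3 = 5 + 9 = 14$)
$x = \frac{1}{16}$ ($x = \frac{1}{14 + 2} = \frac{1}{16} \approx 0.0625$)
$c{\left(U \right)} = \sqrt{\frac{1}{16} + U}$ ($c{\left(U \right)} = \sqrt{U + \frac{1}{16}} = \sqrt{\frac{1}{16} + U}$)
$\left(\left(15 - 11\right) + \left(c{\left(-5 \right)} - 20\right)\right) 13 = \left(\left(15 - 11\right) + \left(\frac{\sqrt{1 + 16 \left(-5\right)}}{4} - 20\right)\right) 13 = \left(\left(15 - 11\right) - \left(20 - \frac{\sqrt{1 - 80}}{4}\right)\right) 13 = \left(4 - \left(20 - \frac{\sqrt{-79}}{4}\right)\right) 13 = \left(4 - \left(20 - \frac{i \sqrt{79}}{4}\right)\right) 13 = \left(-16 + \frac{i \sqrt{79}}{4}\right) 13 = -208 + \frac{13 i \sqrt{79}}{4}$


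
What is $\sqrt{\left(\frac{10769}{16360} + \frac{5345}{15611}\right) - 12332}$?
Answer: $\frac{i \sqrt{201078820965060992390}}{127697980} \approx 111.05 i$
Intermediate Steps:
$\sqrt{\left(\frac{10769}{16360} + \frac{5345}{15611}\right) - 12332} = \sqrt{\frac{255559059}{255395960} - 12332} = \sqrt{- \frac{3149287419661}{255395960}} = \frac{i \sqrt{201078820965060992390}}{127697980}$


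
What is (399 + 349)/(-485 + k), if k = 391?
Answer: -374/47 ≈ -7.9574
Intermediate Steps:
(399 + 349)/(-485 + k) = (399 + 349)/(-485 + 391) = 748/(-94) = 748*(-1/94) = -374/47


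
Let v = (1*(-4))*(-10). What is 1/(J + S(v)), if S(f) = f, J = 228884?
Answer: 1/228924 ≈ 4.3683e-6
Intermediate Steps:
v = 40 (v = -4*(-10) = 40)
1/(J + S(v)) = 1/(228884 + 40) = 1/228924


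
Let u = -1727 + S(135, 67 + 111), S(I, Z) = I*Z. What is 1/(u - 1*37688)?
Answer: -1/15385 ≈ -6.4998e-5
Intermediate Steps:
u = 22303 (u = -1727 + 135*(67 + 111) = -1727 + 135*178 = -1727 + 24030 = 22303)
1/(u - 1*37688) = 1/(22303 - 1*37688) = 1/(22303 - 37688) = 1/(-15385) = -1/15385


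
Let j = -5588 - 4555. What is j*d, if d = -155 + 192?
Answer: -375291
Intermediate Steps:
d = 37
j = -10143
j*d = -10143*37 = -375291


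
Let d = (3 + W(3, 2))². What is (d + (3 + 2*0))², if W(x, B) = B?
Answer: 784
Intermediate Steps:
d = 25 (d = (3 + 2)² = 5² = 25)
(d + (3 + 2*0))² = (25 + (3 + 2*0))² = (25 + (3 + 0))² = (25 + 3)² = 28² = 784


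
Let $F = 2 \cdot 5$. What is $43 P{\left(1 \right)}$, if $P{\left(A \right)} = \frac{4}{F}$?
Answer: $\frac{86}{5} \approx 17.2$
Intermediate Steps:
$F = 10$
$P{\left(A \right)} = \frac{2}{5}$ ($P{\left(A \right)} = \frac{4}{10} = 4 \cdot \frac{1}{10} = \frac{2}{5}$)
$43 P{\left(1 \right)} = 43 \cdot \frac{2}{5} = \frac{86}{5}$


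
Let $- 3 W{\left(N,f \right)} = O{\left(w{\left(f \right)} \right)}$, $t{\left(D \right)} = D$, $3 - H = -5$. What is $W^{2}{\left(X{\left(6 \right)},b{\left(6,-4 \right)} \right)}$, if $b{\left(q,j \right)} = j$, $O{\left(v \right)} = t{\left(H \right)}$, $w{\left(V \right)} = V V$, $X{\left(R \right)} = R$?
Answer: $\frac{64}{9} \approx 7.1111$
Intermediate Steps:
$H = 8$ ($H = 3 - -5 = 3 + 5 = 8$)
$w{\left(V \right)} = V^{2}$
$O{\left(v \right)} = 8$
$W{\left(N,f \right)} = - \frac{8}{3}$ ($W{\left(N,f \right)} = \left(- \frac{1}{3}\right) 8 = - \frac{8}{3}$)
$W^{2}{\left(X{\left(6 \right)},b{\left(6,-4 \right)} \right)} = \left(- \frac{8}{3}\right)^{2} = \frac{64}{9}$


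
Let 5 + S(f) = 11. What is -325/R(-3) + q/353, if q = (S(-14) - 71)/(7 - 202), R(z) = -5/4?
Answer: 275341/1059 ≈ 260.00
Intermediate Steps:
S(f) = 6 (S(f) = -5 + 11 = 6)
R(z) = -5/4 (R(z) = -5*¼ = -5/4)
q = ⅓ (q = (6 - 71)/(7 - 202) = -65/(-195) = -65*(-1/195) = ⅓ ≈ 0.33333)
-325/R(-3) + q/353 = -325/(-5/4) + (⅓)/353 = -325*(-⅘) + (⅓)*(1/353) = 260 + 1/1059 = 275341/1059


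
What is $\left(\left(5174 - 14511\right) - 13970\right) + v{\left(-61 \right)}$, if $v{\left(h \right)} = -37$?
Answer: $-23344$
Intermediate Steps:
$\left(\left(5174 - 14511\right) - 13970\right) + v{\left(-61 \right)} = \left(\left(5174 - 14511\right) - 13970\right) - 37 = \left(-9337 - 13970\right) - 37 = -23307 - 37 = -23344$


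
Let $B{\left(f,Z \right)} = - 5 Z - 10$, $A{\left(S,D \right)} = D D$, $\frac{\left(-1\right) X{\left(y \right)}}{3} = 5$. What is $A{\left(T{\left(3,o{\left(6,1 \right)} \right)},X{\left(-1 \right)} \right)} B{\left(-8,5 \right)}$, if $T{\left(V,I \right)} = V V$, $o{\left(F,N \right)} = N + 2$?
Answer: $-7875$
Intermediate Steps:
$X{\left(y \right)} = -15$ ($X{\left(y \right)} = \left(-3\right) 5 = -15$)
$o{\left(F,N \right)} = 2 + N$
$T{\left(V,I \right)} = V^{2}$
$A{\left(S,D \right)} = D^{2}$
$B{\left(f,Z \right)} = -10 - 5 Z$
$A{\left(T{\left(3,o{\left(6,1 \right)} \right)},X{\left(-1 \right)} \right)} B{\left(-8,5 \right)} = \left(-15\right)^{2} \left(-10 - 25\right) = 225 \left(-10 - 25\right) = 225 \left(-35\right) = -7875$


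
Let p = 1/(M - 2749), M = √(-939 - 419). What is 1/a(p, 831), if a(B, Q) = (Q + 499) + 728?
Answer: 1/2058 ≈ 0.00048591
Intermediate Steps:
M = I*√1358 (M = √(-1358) = I*√1358 ≈ 36.851*I)
p = 1/(-2749 + I*√1358) (p = 1/(I*√1358 - 2749) = 1/(-2749 + I*√1358) ≈ -0.0003637 - 4.876e-6*I)
a(B, Q) = 1227 + Q (a(B, Q) = (499 + Q) + 728 = 1227 + Q)
1/a(p, 831) = 1/(1227 + 831) = 1/2058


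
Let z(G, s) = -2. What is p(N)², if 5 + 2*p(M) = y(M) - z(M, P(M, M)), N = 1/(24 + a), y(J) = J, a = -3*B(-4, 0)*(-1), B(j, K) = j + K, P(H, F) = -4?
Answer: 1225/576 ≈ 2.1267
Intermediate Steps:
B(j, K) = K + j
a = -12 (a = -3*(0 - 4)*(-1) = -3*(-4)*(-1) = 12*(-1) = -12)
N = 1/12 (N = 1/(24 - 12) = 1/12 ≈ 0.083333)
p(M) = -3/2 + M/2 (p(M) = -5/2 + (M - 1*(-2))/2 = -5/2 + (M + 2)/2 = -5/2 + (2 + M)/2 = -5/2 + (1 + M/2) = -3/2 + M/2)
p(N)² = (-3/2 + (½)*(1/12))² = (-3/2 + 1/24)² = (-35/24)² = 1225/576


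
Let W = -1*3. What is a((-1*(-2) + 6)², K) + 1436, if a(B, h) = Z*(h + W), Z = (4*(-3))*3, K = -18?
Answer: 2192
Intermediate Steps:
W = -3
Z = -36 (Z = -12*3 = -36)
a(B, h) = 108 - 36*h (a(B, h) = -36*(h - 3) = -36*(-3 + h) = 108 - 36*h)
a((-1*(-2) + 6)², K) + 1436 = (108 - 36*(-18)) + 1436 = (108 + 648) + 1436 = 756 + 1436 = 2192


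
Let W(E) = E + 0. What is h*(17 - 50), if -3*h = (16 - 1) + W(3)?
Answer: 198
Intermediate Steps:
W(E) = E
h = -6 (h = -((16 - 1) + 3)/3 = -(15 + 3)/3 = -⅓*18 = -6)
h*(17 - 50) = -6*(17 - 50) = -6*(-33) = 198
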